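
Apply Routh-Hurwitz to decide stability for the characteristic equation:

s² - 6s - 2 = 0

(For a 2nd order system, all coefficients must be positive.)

Coefficients: 1, -6, -2. b=-6, c=-2 not positive, so system is unstable.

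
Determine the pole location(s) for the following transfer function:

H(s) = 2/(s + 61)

Pole is where denominator = 0: s + 61 = 0, so s = -61.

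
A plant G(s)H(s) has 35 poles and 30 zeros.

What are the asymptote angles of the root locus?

n - m = 35 - 30 = 5. Angles: θk = (2k + 1)·180°/5 = 36°, 108°, 180°, 252°, 324°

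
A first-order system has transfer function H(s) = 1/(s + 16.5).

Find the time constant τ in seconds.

For H(s) = 1/(s + 1/τ), the pole is at -1/τ = -16.5, so τ = 1/16.5 = 0.0606 s.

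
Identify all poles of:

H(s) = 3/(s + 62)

Pole is where denominator = 0: s + 62 = 0, so s = -62.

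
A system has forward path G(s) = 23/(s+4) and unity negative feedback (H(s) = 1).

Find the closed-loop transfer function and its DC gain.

T(s) = G/(1+GH) = [23/(s+4)] / [1 + 23/(s+4)] = 23/(s+4+23) = 23/(s+27). DC gain = 23/27 = 0.8519.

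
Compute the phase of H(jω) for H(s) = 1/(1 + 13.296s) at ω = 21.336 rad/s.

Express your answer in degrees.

Phase = -arctan(ωτ) = -arctan(21.336 × 13.296) = -89.8°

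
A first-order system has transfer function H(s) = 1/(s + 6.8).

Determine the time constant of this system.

For H(s) = 1/(s + 1/τ), the pole is at -1/τ = -6.8, so τ = 1/6.8 = 0.1471 s.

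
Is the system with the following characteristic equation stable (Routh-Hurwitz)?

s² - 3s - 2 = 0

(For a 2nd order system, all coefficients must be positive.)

Coefficients: 1, -3, -2. b=-3, c=-2 not positive, so system is unstable.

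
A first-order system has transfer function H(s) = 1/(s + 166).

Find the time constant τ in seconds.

For H(s) = 1/(s + 1/τ), the pole is at -1/τ = -166, so τ = 1/166 = 0.0060 s.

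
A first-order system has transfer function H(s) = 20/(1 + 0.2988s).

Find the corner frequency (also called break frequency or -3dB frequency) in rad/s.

Corner frequency = 1/τ = 1/0.2988 = 3.347 rad/s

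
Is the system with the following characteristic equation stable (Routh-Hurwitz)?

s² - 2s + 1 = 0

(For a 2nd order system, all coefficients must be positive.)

Coefficients: 1, -2, 1. b=-2 not positive, so system is unstable.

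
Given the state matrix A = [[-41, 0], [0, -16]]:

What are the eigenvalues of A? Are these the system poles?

For diagonal matrix, eigenvalues are diagonal entries: λ₁ = -41, λ₂ = -16. Eigenvalues of A = system poles.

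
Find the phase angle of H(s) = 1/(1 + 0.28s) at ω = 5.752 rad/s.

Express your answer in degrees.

Phase = -arctan(ωτ) = -arctan(5.752 × 0.28) = -58.2°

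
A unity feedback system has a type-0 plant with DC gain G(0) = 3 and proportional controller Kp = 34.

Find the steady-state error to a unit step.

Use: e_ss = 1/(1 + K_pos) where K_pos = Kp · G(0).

K_pos = Kp · G(0) = 34 × 3 = 102. e_ss = 1/(1 + 102) = 0.0097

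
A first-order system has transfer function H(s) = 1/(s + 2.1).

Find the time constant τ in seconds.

For H(s) = 1/(s + 1/τ), the pole is at -1/τ = -2.1, so τ = 1/2.1 = 0.4762 s.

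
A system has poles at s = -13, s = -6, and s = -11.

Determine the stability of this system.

All poles are in the left half-plane. System is stable.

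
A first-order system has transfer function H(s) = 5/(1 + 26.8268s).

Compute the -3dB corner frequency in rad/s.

Corner frequency = 1/τ = 1/26.8268 = 0.037 rad/s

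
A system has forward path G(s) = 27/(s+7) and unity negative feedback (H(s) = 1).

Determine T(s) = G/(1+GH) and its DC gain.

T(s) = G/(1+GH) = [27/(s+7)] / [1 + 27/(s+7)] = 27/(s+7+27) = 27/(s+34). DC gain = 27/34 = 0.7941.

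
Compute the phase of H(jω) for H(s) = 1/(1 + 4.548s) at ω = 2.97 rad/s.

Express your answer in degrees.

Phase = -arctan(ωτ) = -arctan(2.97 × 4.548) = -85.8°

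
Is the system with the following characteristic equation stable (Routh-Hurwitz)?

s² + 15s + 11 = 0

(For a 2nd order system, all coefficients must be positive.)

Coefficients: 1, 15, 11. All positive, so system is stable.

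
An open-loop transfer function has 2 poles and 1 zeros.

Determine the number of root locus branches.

Root locus has n branches where n = number of poles = 2.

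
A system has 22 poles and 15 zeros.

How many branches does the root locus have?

Root locus has n branches where n = number of poles = 22.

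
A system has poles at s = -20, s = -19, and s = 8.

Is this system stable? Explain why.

Pole(s) at s = 8 are not in the left half-plane. System is unstable.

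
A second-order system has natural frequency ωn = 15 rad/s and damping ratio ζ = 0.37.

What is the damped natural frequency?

ωd = ωn√(1 - ζ²) = 15√(1 - 0.37²) = 13.94 rad/s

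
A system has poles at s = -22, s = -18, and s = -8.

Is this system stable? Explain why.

All poles are in the left half-plane. System is stable.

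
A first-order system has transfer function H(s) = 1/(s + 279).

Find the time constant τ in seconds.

For H(s) = 1/(s + 1/τ), the pole is at -1/τ = -279, so τ = 1/279 = 0.0036 s.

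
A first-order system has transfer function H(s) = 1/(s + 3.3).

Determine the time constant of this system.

For H(s) = 1/(s + 1/τ), the pole is at -1/τ = -3.3, so τ = 1/3.3 = 0.3030 s.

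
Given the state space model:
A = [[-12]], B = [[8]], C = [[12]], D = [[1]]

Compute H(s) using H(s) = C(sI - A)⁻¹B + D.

(sI - A)⁻¹ = 1/(s + 12). H(s) = 12×8/(s + 12) + 1 = (s + 108)/(s + 12).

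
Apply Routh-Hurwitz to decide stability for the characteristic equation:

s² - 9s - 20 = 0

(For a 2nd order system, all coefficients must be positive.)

Coefficients: 1, -9, -20. b=-9, c=-20 not positive, so system is unstable.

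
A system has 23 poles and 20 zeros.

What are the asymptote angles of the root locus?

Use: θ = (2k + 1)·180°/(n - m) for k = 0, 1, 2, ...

n - m = 23 - 20 = 3. Angles: θk = (2k + 1)·180°/3 = 60°, 180°, 300°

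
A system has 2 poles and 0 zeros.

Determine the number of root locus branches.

Root locus has n branches where n = number of poles = 2.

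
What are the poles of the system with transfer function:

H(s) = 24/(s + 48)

Pole is where denominator = 0: s + 48 = 0, so s = -48.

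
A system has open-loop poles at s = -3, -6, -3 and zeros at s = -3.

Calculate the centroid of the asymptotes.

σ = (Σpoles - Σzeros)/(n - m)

σ = (Σpoles - Σzeros)/(n - m) = (-12 - (-3))/(3 - 1) = -9/2 = -4.5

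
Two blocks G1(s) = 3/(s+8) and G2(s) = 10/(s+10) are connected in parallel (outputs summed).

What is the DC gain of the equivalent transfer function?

Parallel: G_eq = G1 + G2. DC gain = G1(0) + G2(0) = 3/8 + 10/10 = 0.375 + 1 = 1.375.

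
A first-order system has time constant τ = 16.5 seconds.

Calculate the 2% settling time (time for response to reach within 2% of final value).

For first-order system, 2% settling time ≈ 4τ = 4 × 16.5 = 66.0 s.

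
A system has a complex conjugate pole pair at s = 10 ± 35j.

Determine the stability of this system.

Real part of poles is 10 (> 0, right half-plane). Unstable.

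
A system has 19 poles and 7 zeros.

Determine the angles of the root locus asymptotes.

n - m = 19 - 7 = 12. Angles: θk = (2k + 1)·180°/12 = 15°, 45°, 75°, 105°, 135°, 165°, 195°, 225°, 255°, 285°, 315°, 345°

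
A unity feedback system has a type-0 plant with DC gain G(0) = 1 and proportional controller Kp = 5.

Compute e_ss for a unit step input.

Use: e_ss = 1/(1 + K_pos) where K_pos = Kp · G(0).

K_pos = Kp · G(0) = 5 × 1 = 5. e_ss = 1/(1 + 5) = 0.1667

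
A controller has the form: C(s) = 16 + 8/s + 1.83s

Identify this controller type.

This is a Proportional-Integral-Derivative (PID) controller.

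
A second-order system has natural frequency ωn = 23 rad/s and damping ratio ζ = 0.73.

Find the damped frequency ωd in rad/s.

ωd = ωn√(1 - ζ²) = 23√(1 - 0.73²) = 15.72 rad/s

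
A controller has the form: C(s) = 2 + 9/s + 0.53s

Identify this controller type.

This is a Proportional-Integral-Derivative (PID) controller.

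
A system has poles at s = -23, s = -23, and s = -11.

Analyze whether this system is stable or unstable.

All poles are in the left half-plane. System is stable.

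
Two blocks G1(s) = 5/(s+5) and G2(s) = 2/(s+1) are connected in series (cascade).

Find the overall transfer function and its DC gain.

Series: multiply transfer functions. G_eq = 5/(s+5) × 2/(s+1) = 10/((s+5)(s+1)). DC gain = 10/(5×1) = 2.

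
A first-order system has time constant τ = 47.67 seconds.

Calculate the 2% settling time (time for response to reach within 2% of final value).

For first-order system, 2% settling time ≈ 4τ = 4 × 47.67 = 190.68 s.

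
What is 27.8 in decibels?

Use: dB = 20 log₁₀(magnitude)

dB = 20 log₁₀(27.8) = 28.9 dB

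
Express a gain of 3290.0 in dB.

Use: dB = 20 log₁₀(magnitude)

dB = 20 log₁₀(3290.0) = 70.3 dB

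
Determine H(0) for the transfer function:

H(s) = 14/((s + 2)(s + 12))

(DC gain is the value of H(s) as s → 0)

DC gain = H(0) = 14/(2 × 12) = 14/24 = 0.5833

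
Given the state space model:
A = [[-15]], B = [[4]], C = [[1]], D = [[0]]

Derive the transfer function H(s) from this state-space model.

(sI - A)⁻¹ = 1/(s + 15). H(s) = 1 × 4/(s + 15) + 0 = 4/(s + 15).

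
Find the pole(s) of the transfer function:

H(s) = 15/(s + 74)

Pole is where denominator = 0: s + 74 = 0, so s = -74.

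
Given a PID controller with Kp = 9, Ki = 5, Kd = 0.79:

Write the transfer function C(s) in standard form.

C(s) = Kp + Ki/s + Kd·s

Substituting values: C(s) = 9 + 5/s + 0.79s = (0.79s² + 9s + 5)/s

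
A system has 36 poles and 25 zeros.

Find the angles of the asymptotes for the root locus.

n - m = 36 - 25 = 11. Angles: θk = (2k + 1)·180°/11 = 16.36°, 49.09°, 81.82°, 114.55°, 147.27°, 180°, 212.73°, 245.45°, 278.18°, 310.91°, 343.64°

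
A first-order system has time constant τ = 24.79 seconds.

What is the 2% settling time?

For first-order system, 2% settling time ≈ 4τ = 4 × 24.79 = 99.16 s.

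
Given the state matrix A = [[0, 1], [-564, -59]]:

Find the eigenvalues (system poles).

det(A - λI) = λ² - (-59)λ + 564 = (λ - (-12))(λ - (-47)). Eigenvalues: -12, -47.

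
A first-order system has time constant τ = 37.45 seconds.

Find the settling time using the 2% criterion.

For first-order system, 2% settling time ≈ 4τ = 4 × 37.45 = 149.8 s.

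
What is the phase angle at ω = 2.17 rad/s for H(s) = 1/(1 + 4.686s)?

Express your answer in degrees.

Phase = -arctan(ωτ) = -arctan(2.17 × 4.686) = -84.4°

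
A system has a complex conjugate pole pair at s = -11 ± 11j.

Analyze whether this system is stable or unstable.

Real part of poles is -11 (< 0, left half-plane). Stable.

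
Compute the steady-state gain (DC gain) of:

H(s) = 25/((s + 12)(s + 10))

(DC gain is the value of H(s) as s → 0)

DC gain = H(0) = 25/(12 × 10) = 25/120 = 0.2083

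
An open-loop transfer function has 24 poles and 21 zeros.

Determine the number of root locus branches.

Root locus has n branches where n = number of poles = 24.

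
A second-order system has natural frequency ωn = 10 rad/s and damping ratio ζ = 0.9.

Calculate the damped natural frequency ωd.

ωd = ωn√(1 - ζ²) = 10√(1 - 0.9²) = 4.36 rad/s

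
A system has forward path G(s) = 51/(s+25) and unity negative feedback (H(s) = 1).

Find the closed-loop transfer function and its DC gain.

T(s) = G/(1+GH) = [51/(s+25)] / [1 + 51/(s+25)] = 51/(s+25+51) = 51/(s+76). DC gain = 51/76 = 0.6711.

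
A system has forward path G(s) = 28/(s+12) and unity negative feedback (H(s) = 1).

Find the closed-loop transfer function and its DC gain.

T(s) = G/(1+GH) = [28/(s+12)] / [1 + 28/(s+12)] = 28/(s+12+28) = 28/(s+40). DC gain = 28/40 = 0.7.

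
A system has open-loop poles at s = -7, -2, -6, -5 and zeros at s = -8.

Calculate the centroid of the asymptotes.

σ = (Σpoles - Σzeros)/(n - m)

σ = (Σpoles - Σzeros)/(n - m) = (-20 - (-8))/(4 - 1) = -12/3 = -4.0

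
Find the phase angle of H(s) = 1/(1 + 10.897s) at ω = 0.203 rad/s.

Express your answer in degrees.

Phase = -arctan(ωτ) = -arctan(0.203 × 10.897) = -65.7°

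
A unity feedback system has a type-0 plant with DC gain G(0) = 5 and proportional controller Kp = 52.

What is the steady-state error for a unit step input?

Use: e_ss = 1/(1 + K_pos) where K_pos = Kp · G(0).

K_pos = Kp · G(0) = 52 × 5 = 260. e_ss = 1/(1 + 260) = 0.0038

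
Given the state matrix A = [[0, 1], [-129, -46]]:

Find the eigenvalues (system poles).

det(A - λI) = λ² - (-46)λ + 129 = (λ - (-43))(λ - (-3)). Eigenvalues: -43, -3.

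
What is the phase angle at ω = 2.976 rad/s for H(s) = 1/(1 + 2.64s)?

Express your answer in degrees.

Phase = -arctan(ωτ) = -arctan(2.976 × 2.64) = -82.7°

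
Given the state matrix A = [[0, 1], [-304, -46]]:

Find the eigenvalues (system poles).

det(A - λI) = λ² - (-46)λ + 304 = (λ - (-8))(λ - (-38)). Eigenvalues: -8, -38.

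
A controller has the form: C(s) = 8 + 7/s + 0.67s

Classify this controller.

This is a Proportional-Integral-Derivative (PID) controller.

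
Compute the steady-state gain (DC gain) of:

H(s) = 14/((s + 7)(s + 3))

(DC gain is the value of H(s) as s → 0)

DC gain = H(0) = 14/(7 × 3) = 14/21 = 0.6667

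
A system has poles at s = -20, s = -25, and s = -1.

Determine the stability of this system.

All poles are in the left half-plane. System is stable.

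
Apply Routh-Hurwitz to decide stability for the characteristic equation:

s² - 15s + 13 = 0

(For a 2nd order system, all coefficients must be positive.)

Coefficients: 1, -15, 13. b=-15 not positive, so system is unstable.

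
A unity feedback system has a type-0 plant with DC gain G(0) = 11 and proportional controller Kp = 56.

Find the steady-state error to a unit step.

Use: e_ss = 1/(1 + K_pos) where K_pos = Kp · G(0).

K_pos = Kp · G(0) = 56 × 11 = 616. e_ss = 1/(1 + 616) = 0.0016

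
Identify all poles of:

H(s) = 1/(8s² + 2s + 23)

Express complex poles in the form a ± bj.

Discriminant = 2² - 4×8×23 = 4 - 736 = -732 < 0, so the poles are a complex conjugate pair s = (-2 ± j√732)/(2×8). Real part = -2/(2×8) = -2/16 = -0.125; imaginary part = ±√732/(2×8) ≈ 1.6910. Poles: s = -0.125 ± 1.6910j.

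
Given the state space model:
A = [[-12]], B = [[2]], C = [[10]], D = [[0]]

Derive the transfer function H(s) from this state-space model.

(sI - A)⁻¹ = 1/(s + 12). H(s) = 10 × 2/(s + 12) + 0 = 20/(s + 12).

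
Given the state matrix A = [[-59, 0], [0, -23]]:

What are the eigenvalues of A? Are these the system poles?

For diagonal matrix, eigenvalues are diagonal entries: λ₁ = -59, λ₂ = -23. Eigenvalues of A = system poles.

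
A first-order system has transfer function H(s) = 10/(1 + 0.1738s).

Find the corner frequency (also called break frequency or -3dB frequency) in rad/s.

Corner frequency = 1/τ = 1/0.1738 = 5.754 rad/s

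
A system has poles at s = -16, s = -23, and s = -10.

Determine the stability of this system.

All poles are in the left half-plane. System is stable.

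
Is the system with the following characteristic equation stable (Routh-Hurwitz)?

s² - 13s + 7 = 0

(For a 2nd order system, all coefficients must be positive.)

Coefficients: 1, -13, 7. b=-13 not positive, so system is unstable.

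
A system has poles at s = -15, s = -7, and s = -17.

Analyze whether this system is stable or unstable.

All poles are in the left half-plane. System is stable.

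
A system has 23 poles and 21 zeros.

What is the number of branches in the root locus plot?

Root locus has n branches where n = number of poles = 23.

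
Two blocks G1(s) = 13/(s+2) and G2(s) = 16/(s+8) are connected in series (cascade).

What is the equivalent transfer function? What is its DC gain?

Series: multiply transfer functions. G_eq = 13/(s+2) × 16/(s+8) = 208/((s+2)(s+8)). DC gain = 208/(2×8) = 13.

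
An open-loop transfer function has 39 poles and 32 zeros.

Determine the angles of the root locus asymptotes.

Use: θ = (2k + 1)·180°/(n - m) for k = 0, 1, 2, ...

n - m = 39 - 32 = 7. Angles: θk = (2k + 1)·180°/7 = 25.71°, 77.14°, 128.57°, 180°, 231.43°, 282.86°, 334.29°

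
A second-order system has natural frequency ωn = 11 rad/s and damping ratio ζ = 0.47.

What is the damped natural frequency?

ωd = ωn√(1 - ζ²) = 11√(1 - 0.47²) = 9.71 rad/s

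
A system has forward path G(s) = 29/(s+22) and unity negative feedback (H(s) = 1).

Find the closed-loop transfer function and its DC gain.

T(s) = G/(1+GH) = [29/(s+22)] / [1 + 29/(s+22)] = 29/(s+22+29) = 29/(s+51). DC gain = 29/51 = 0.5686.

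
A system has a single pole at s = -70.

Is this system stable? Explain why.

Pole at s = -70 is in the left half-plane. Stable.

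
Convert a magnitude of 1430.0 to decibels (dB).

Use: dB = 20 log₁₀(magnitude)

dB = 20 log₁₀(1430.0) = 63.1 dB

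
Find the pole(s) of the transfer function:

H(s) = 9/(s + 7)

Pole is where denominator = 0: s + 7 = 0, so s = -7.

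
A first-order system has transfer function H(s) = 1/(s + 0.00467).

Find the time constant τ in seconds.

For H(s) = 1/(s + 1/τ), the pole is at -1/τ = -0.00467, so τ = 1/0.00467 = 214.1 s.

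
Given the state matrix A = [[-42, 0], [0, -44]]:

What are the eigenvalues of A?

For diagonal matrix, eigenvalues are diagonal entries: λ₁ = -42, λ₂ = -44.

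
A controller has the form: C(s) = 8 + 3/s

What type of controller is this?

This is a Proportional-Integral (PI) controller.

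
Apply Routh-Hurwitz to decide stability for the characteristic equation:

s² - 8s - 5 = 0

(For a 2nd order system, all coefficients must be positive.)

Coefficients: 1, -8, -5. b=-8, c=-5 not positive, so system is unstable.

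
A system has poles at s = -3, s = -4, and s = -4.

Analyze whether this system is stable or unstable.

All poles are in the left half-plane. System is stable.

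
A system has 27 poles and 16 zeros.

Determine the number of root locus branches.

Root locus has n branches where n = number of poles = 27.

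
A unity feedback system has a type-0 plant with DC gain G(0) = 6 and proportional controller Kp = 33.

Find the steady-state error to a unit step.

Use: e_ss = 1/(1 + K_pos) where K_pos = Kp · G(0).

K_pos = Kp · G(0) = 33 × 6 = 198. e_ss = 1/(1 + 198) = 0.0050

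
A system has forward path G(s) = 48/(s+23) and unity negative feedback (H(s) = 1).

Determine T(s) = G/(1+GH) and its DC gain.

T(s) = G/(1+GH) = [48/(s+23)] / [1 + 48/(s+23)] = 48/(s+23+48) = 48/(s+71). DC gain = 48/71 = 0.6761.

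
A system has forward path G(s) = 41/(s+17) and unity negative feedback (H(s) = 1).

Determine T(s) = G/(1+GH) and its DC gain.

T(s) = G/(1+GH) = [41/(s+17)] / [1 + 41/(s+17)] = 41/(s+17+41) = 41/(s+58). DC gain = 41/58 = 0.7069.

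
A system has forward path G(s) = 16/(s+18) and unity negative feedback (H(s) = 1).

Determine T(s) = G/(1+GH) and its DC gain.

T(s) = G/(1+GH) = [16/(s+18)] / [1 + 16/(s+18)] = 16/(s+18+16) = 16/(s+34). DC gain = 16/34 = 0.4706.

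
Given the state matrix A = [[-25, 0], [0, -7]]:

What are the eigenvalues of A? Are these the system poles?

For diagonal matrix, eigenvalues are diagonal entries: λ₁ = -25, λ₂ = -7. Eigenvalues of A = system poles.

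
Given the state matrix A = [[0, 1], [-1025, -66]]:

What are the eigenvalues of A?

det(A - λI) = λ² - (-66)λ + 1025 = (λ - (-41))(λ - (-25)). Eigenvalues: -41, -25.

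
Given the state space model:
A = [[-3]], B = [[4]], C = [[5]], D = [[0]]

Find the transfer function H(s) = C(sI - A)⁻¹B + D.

(sI - A)⁻¹ = 1/(s + 3). H(s) = 5 × 4/(s + 3) + 0 = 20/(s + 3).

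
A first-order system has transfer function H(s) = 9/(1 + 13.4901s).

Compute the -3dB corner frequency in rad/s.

Corner frequency = 1/τ = 1/13.4901 = 0.074 rad/s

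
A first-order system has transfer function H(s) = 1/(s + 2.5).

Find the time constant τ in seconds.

For H(s) = 1/(s + 1/τ), the pole is at -1/τ = -2.5, so τ = 1/2.5 = 0.4 s.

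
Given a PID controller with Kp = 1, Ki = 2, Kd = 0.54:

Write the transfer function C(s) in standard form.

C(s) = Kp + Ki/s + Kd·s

Substituting values: C(s) = 1 + 2/s + 0.54s = (0.54s² + s + 2)/s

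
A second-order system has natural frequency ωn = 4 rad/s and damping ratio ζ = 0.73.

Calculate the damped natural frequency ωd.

ωd = ωn√(1 - ζ²) = 4√(1 - 0.73²) = 2.73 rad/s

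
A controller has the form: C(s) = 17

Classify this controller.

This is a Proportional (P) controller.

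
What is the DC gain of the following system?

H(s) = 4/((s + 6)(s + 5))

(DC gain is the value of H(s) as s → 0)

DC gain = H(0) = 4/(6 × 5) = 4/30 = 0.1333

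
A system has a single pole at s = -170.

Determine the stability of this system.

Pole at s = -170 is in the left half-plane. Stable.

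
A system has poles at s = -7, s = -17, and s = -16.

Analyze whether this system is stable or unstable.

All poles are in the left half-plane. System is stable.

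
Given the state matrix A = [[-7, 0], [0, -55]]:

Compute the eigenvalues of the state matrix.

For diagonal matrix, eigenvalues are diagonal entries: λ₁ = -7, λ₂ = -55.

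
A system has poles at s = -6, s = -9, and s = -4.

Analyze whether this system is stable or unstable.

All poles are in the left half-plane. System is stable.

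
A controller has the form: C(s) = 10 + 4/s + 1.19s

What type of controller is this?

This is a Proportional-Integral-Derivative (PID) controller.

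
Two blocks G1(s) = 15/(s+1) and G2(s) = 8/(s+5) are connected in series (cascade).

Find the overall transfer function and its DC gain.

Series: multiply transfer functions. G_eq = 15/(s+1) × 8/(s+5) = 120/((s+1)(s+5)). DC gain = 120/(1×5) = 24.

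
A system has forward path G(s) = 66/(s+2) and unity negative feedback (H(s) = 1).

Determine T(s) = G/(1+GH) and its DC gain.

T(s) = G/(1+GH) = [66/(s+2)] / [1 + 66/(s+2)] = 66/(s+2+66) = 66/(s+68). DC gain = 66/68 = 0.9706.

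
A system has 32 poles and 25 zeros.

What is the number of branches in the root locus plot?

Root locus has n branches where n = number of poles = 32.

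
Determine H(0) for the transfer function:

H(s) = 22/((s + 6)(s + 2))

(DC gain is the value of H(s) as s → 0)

DC gain = H(0) = 22/(6 × 2) = 22/12 = 1.8333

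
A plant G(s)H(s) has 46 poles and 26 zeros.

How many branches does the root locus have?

Root locus has n branches where n = number of poles = 46.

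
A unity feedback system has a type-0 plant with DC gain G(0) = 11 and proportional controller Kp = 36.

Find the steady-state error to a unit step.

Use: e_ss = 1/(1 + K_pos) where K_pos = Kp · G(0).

K_pos = Kp · G(0) = 36 × 11 = 396. e_ss = 1/(1 + 396) = 0.0025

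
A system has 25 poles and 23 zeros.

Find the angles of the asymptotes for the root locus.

n - m = 25 - 23 = 2. Angles: θk = (2k + 1)·180°/2 = 90°, 270°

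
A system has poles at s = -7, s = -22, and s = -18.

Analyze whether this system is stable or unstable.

All poles are in the left half-plane. System is stable.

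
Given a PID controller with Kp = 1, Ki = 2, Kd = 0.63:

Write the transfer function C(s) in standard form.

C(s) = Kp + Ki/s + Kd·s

Substituting values: C(s) = 1 + 2/s + 0.63s = (0.63s² + s + 2)/s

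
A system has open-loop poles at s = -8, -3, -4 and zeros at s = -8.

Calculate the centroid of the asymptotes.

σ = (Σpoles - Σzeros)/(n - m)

σ = (Σpoles - Σzeros)/(n - m) = (-15 - (-8))/(3 - 1) = -7/2 = -3.5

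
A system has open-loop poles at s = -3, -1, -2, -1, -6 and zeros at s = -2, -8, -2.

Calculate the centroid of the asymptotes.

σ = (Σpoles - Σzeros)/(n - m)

σ = (Σpoles - Σzeros)/(n - m) = (-13 - (-12))/(5 - 3) = -1/2 = -0.5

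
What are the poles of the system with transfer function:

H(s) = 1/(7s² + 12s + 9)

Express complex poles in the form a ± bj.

Discriminant = 12² - 4×7×9 = 144 - 252 = -108 < 0, so the poles are a complex conjugate pair s = (-12 ± j√108)/(2×7). Real part = -12/(2×7) = -12/14 ≈ -0.8571; imaginary part = ±√108/(2×7) ≈ 0.7423. Poles: s = -0.8571 ± 0.7423j.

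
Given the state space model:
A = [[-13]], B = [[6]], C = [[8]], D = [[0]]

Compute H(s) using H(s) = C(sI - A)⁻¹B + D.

(sI - A)⁻¹ = 1/(s + 13). H(s) = 8 × 6/(s + 13) + 0 = 48/(s + 13).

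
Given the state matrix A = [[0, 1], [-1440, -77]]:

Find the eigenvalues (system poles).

det(A - λI) = λ² - (-77)λ + 1440 = (λ - (-45))(λ - (-32)). Eigenvalues: -45, -32.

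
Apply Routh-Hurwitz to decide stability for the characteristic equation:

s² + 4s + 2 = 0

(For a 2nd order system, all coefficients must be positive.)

Coefficients: 1, 4, 2. All positive, so system is stable.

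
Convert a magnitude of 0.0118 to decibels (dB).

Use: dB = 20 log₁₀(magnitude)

dB = 20 log₁₀(0.0118) = -38.6 dB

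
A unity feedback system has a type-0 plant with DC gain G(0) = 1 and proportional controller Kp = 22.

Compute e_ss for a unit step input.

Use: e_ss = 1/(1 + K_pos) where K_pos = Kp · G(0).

K_pos = Kp · G(0) = 22 × 1 = 22. e_ss = 1/(1 + 22) = 0.0435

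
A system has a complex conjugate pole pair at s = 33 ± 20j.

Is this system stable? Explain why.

Real part of poles is 33 (> 0, right half-plane). Unstable.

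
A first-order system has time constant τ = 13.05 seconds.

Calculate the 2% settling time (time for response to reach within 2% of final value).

For first-order system, 2% settling time ≈ 4τ = 4 × 13.05 = 52.2 s.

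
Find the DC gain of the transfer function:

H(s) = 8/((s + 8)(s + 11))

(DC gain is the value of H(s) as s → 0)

DC gain = H(0) = 8/(8 × 11) = 8/88 = 0.0909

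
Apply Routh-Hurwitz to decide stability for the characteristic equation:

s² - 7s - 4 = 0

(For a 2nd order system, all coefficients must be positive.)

Coefficients: 1, -7, -4. b=-7, c=-4 not positive, so system is unstable.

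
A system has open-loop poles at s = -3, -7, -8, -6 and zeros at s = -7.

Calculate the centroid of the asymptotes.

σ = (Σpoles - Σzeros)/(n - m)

σ = (Σpoles - Σzeros)/(n - m) = (-24 - (-7))/(4 - 1) = -17/3 = -5.67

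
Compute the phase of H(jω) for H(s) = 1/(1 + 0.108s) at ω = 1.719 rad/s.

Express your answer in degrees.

Phase = -arctan(ωτ) = -arctan(1.719 × 0.108) = -10.5°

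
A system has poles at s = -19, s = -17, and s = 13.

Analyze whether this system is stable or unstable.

Pole(s) at s = 13 are not in the left half-plane. System is unstable.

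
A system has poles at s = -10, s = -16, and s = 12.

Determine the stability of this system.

Pole(s) at s = 12 are not in the left half-plane. System is unstable.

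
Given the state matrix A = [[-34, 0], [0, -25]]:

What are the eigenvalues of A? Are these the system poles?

For diagonal matrix, eigenvalues are diagonal entries: λ₁ = -34, λ₂ = -25. Eigenvalues of A = system poles.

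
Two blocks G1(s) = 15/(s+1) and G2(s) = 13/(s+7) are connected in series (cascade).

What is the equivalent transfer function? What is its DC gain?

Series: multiply transfer functions. G_eq = 15/(s+1) × 13/(s+7) = 195/((s+1)(s+7)). DC gain = 195/(1×7) = 27.8571.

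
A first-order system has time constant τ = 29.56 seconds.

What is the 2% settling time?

For first-order system, 2% settling time ≈ 4τ = 4 × 29.56 = 118.24 s.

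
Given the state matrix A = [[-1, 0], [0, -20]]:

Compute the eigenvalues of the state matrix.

For diagonal matrix, eigenvalues are diagonal entries: λ₁ = -1, λ₂ = -20.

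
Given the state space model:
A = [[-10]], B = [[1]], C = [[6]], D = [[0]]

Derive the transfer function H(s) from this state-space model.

(sI - A)⁻¹ = 1/(s + 10). H(s) = 6 × 1/(s + 10) + 0 = 6/(s + 10).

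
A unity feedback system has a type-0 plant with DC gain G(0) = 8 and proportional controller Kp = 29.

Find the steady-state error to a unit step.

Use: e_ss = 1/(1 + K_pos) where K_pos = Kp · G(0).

K_pos = Kp · G(0) = 29 × 8 = 232. e_ss = 1/(1 + 232) = 0.0043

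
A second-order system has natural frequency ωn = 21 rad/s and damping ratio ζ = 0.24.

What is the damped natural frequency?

ωd = ωn√(1 - ζ²) = 21√(1 - 0.24²) = 20.39 rad/s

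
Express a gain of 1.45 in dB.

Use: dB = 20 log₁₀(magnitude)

dB = 20 log₁₀(1.45) = 3.2 dB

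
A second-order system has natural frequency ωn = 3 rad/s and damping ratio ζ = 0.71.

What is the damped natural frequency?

ωd = ωn√(1 - ζ²) = 3√(1 - 0.71²) = 2.11 rad/s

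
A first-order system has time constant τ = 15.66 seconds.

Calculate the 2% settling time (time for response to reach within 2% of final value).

For first-order system, 2% settling time ≈ 4τ = 4 × 15.66 = 62.64 s.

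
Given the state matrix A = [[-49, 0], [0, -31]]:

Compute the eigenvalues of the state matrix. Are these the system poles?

For diagonal matrix, eigenvalues are diagonal entries: λ₁ = -49, λ₂ = -31. Eigenvalues of A = system poles.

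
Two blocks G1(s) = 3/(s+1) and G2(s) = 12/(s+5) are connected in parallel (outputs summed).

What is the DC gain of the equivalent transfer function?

Parallel: G_eq = G1 + G2. DC gain = G1(0) + G2(0) = 3/1 + 12/5 = 3 + 2.4 = 5.4.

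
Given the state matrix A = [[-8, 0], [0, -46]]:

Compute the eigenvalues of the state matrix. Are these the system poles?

For diagonal matrix, eigenvalues are diagonal entries: λ₁ = -8, λ₂ = -46. Eigenvalues of A = system poles.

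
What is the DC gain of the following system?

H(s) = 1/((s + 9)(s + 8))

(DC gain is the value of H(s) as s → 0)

DC gain = H(0) = 1/(9 × 8) = 1/72 = 0.0139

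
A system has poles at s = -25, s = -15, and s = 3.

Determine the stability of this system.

Pole(s) at s = 3 are not in the left half-plane. System is unstable.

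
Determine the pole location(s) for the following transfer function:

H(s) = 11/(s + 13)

Pole is where denominator = 0: s + 13 = 0, so s = -13.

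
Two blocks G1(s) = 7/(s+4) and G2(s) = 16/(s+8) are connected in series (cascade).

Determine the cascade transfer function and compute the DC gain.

Series: multiply transfer functions. G_eq = 7/(s+4) × 16/(s+8) = 112/((s+4)(s+8)). DC gain = 112/(4×8) = 3.5.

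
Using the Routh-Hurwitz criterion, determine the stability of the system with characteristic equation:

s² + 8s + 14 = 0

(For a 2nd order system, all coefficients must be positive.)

Coefficients: 1, 8, 14. All positive, so system is stable.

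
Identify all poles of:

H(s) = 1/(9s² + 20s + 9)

Discriminant = 20² - 4×9×9 = 400 - 324 = 76 > 0, so two distinct real poles. Using quadratic formula: s = (-20 ± √76)/(2×9) = (-20 ± √76)/18, with √76 ≈ 8.7178. s₁ ≈ -0.6268, s₂ ≈ -1.5954. Poles: s₁ = -0.6268, s₂ = -1.5954.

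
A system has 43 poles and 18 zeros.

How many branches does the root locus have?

Root locus has n branches where n = number of poles = 43.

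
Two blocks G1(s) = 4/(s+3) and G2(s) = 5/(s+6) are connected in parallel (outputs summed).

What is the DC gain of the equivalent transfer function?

Parallel: G_eq = G1 + G2. DC gain = G1(0) + G2(0) = 4/3 + 5/6 = 1.3333 + 0.8333 = 2.1667.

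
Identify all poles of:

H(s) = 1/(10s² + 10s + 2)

Discriminant = 10² - 4×10×2 = 100 - 80 = 20 > 0, so two distinct real poles. Using quadratic formula: s = (-10 ± √20)/(2×10) = (-10 ± √20)/20, with √20 ≈ 4.4721. s₁ ≈ -0.2764, s₂ ≈ -0.7236. Poles: s₁ = -0.2764, s₂ = -0.7236.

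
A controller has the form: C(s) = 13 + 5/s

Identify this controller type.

This is a Proportional-Integral (PI) controller.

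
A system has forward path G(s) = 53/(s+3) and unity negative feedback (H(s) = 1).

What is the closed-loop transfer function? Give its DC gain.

T(s) = G/(1+GH) = [53/(s+3)] / [1 + 53/(s+3)] = 53/(s+3+53) = 53/(s+56). DC gain = 53/56 = 0.9464.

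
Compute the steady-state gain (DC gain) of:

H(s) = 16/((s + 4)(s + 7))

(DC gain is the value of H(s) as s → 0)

DC gain = H(0) = 16/(4 × 7) = 16/28 = 0.5714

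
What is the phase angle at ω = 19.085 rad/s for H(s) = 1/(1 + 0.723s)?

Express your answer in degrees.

Phase = -arctan(ωτ) = -arctan(19.085 × 0.723) = -85.9°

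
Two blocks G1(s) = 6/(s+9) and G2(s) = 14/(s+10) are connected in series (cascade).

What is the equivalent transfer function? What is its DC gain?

Series: multiply transfer functions. G_eq = 6/(s+9) × 14/(s+10) = 84/((s+9)(s+10)). DC gain = 84/(9×10) = 0.9333.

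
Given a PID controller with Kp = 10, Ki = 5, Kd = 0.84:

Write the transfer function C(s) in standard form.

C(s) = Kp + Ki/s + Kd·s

Substituting values: C(s) = 10 + 5/s + 0.84s = (0.84s² + 10s + 5)/s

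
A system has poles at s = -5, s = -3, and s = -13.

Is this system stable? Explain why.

All poles are in the left half-plane. System is stable.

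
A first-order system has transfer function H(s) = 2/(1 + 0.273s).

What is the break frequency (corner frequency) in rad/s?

Corner frequency = 1/τ = 1/0.273 = 3.663 rad/s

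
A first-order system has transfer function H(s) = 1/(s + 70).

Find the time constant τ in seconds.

For H(s) = 1/(s + 1/τ), the pole is at -1/τ = -70, so τ = 1/70 = 0.0143 s.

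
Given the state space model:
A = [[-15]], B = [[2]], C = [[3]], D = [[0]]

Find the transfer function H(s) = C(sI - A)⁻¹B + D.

(sI - A)⁻¹ = 1/(s + 15). H(s) = 3 × 2/(s + 15) + 0 = 6/(s + 15).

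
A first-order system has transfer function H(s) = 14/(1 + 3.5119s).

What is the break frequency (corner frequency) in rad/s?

Corner frequency = 1/τ = 1/3.5119 = 0.285 rad/s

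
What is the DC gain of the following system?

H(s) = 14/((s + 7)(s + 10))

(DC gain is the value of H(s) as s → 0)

DC gain = H(0) = 14/(7 × 10) = 14/70 = 0.2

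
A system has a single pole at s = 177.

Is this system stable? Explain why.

Pole at s = 177 is in the right half-plane. Unstable.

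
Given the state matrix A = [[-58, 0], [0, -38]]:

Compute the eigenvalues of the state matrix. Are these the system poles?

For diagonal matrix, eigenvalues are diagonal entries: λ₁ = -58, λ₂ = -38. Eigenvalues of A = system poles.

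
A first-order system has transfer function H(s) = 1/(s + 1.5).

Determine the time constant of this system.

For H(s) = 1/(s + 1/τ), the pole is at -1/τ = -1.5, so τ = 1/1.5 = 0.6667 s.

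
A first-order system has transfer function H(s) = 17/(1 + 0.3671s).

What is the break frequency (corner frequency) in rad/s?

Corner frequency = 1/τ = 1/0.3671 = 2.724 rad/s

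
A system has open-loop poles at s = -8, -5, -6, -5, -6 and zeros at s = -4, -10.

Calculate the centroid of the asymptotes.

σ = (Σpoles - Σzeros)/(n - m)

σ = (Σpoles - Σzeros)/(n - m) = (-30 - (-14))/(5 - 2) = -16/3 = -5.33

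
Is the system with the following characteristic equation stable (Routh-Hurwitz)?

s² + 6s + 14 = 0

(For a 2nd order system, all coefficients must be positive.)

Coefficients: 1, 6, 14. All positive, so system is stable.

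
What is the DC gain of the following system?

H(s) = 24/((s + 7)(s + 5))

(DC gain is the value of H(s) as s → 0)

DC gain = H(0) = 24/(7 × 5) = 24/35 = 0.6857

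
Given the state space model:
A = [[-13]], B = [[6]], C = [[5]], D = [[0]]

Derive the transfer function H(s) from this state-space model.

(sI - A)⁻¹ = 1/(s + 13). H(s) = 5 × 6/(s + 13) + 0 = 30/(s + 13).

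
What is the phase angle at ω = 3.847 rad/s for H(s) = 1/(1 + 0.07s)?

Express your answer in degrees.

Phase = -arctan(ωτ) = -arctan(3.847 × 0.07) = -15.1°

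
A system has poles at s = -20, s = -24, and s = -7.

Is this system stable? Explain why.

All poles are in the left half-plane. System is stable.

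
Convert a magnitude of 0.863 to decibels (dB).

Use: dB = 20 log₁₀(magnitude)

dB = 20 log₁₀(0.863) = -1.3 dB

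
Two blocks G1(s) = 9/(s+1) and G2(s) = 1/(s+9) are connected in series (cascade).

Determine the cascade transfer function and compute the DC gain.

Series: multiply transfer functions. G_eq = 9/(s+1) × 1/(s+9) = 9/((s+1)(s+9)). DC gain = 9/(1×9) = 1.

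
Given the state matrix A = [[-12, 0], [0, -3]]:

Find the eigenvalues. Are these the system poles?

For diagonal matrix, eigenvalues are diagonal entries: λ₁ = -12, λ₂ = -3. Eigenvalues of A = system poles.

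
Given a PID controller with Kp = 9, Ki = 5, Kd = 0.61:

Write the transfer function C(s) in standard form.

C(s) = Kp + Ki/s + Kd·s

Substituting values: C(s) = 9 + 5/s + 0.61s = (0.61s² + 9s + 5)/s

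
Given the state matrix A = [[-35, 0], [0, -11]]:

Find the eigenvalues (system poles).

For diagonal matrix, eigenvalues are diagonal entries: λ₁ = -35, λ₂ = -11.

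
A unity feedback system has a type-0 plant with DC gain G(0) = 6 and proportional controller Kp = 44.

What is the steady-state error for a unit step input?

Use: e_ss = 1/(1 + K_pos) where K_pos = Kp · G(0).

K_pos = Kp · G(0) = 44 × 6 = 264. e_ss = 1/(1 + 264) = 0.0038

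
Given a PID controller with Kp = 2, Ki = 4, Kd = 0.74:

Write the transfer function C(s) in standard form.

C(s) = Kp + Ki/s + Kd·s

Substituting values: C(s) = 2 + 4/s + 0.74s = (0.74s² + 2s + 4)/s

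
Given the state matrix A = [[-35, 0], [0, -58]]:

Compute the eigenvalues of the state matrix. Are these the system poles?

For diagonal matrix, eigenvalues are diagonal entries: λ₁ = -35, λ₂ = -58. Eigenvalues of A = system poles.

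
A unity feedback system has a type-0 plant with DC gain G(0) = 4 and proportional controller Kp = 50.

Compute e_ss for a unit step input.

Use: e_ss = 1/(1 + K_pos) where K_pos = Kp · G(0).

K_pos = Kp · G(0) = 50 × 4 = 200. e_ss = 1/(1 + 200) = 0.0050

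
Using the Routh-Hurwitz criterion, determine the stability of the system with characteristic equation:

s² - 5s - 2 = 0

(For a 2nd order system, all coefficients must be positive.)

Coefficients: 1, -5, -2. b=-5, c=-2 not positive, so system is unstable.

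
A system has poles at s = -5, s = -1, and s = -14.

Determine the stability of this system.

All poles are in the left half-plane. System is stable.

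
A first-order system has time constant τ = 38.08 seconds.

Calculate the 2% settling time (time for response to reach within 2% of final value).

For first-order system, 2% settling time ≈ 4τ = 4 × 38.08 = 152.32 s.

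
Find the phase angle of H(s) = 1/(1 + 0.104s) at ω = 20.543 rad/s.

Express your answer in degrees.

Phase = -arctan(ωτ) = -arctan(20.543 × 0.104) = -64.9°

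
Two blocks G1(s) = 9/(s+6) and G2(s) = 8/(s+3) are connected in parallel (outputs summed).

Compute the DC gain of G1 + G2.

Parallel: G_eq = G1 + G2. DC gain = G1(0) + G2(0) = 9/6 + 8/3 = 1.5 + 2.6667 = 4.1667.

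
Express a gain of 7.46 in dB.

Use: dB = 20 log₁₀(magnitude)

dB = 20 log₁₀(7.46) = 17.5 dB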